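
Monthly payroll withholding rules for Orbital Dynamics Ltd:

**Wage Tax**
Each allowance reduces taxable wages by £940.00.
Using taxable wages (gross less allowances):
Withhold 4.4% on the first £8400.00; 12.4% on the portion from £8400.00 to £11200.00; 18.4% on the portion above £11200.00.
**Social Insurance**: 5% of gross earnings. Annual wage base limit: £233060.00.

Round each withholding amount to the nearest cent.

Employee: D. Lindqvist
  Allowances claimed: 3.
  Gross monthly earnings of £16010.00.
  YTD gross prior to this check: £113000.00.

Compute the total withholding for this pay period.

Wage Tax: taxable = £16010.00 − 3×£940.00 = £13190.00
  £716.80 + 18.4% × (£13190.00 − £11200.00) = £716.80 + 18.4% × £1990.00 = £1082.96
Social Insurance: 5% × £16010.00 = £800.50
Total: £1082.96 + £800.50 = £1883.46

£1883.46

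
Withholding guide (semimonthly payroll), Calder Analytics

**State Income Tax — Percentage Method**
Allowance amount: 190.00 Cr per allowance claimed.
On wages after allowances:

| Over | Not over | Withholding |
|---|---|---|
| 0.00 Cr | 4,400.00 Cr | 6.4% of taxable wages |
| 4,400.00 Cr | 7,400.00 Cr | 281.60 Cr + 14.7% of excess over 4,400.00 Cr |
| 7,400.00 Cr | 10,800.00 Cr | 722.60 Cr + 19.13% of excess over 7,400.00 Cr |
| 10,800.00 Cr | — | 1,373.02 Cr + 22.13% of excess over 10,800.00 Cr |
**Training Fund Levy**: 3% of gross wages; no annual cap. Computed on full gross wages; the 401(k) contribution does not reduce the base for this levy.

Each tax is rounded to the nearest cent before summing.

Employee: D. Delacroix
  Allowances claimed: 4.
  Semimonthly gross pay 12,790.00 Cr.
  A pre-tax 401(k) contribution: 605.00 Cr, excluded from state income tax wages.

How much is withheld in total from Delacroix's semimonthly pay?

1,895.03 Cr

State Income Tax: taxable = 12,790.00 Cr − 605.00 Cr − 4×190.00 Cr = 11,425.00 Cr
  1,373.02 Cr + 22.13% × (11,425.00 Cr − 10,800.00 Cr) = 1,373.02 Cr + 22.13% × 625.00 Cr = 1,511.33 Cr
Training Fund Levy: 3% × 12,790.00 Cr = 383.70 Cr
Total: 1,511.33 Cr + 383.70 Cr = 1,895.03 Cr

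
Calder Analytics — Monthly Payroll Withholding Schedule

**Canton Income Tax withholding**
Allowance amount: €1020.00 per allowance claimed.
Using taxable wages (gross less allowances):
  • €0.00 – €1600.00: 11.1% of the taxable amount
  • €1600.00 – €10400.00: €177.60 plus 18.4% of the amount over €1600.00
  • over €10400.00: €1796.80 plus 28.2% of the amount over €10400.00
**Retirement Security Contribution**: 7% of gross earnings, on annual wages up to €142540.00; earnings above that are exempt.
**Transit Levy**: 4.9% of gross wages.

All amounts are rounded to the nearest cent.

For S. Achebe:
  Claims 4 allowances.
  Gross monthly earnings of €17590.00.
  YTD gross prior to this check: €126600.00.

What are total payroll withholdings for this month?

€4651.53

Canton Income Tax: taxable = €17590.00 − 4×€1020.00 = €13510.00
  €1796.80 + 28.2% × (€13510.00 − €10400.00) = €1796.80 + 28.2% × €3110.00 = €2673.82
Retirement Security Contribution: cap €142540.00 − YTD €126600.00 = €15940.00 subject; 7% × €15940.00 = €1115.80
Transit Levy: 4.9% × €17590.00 = €861.91
Total: €2673.82 + €1115.80 + €861.91 = €4651.53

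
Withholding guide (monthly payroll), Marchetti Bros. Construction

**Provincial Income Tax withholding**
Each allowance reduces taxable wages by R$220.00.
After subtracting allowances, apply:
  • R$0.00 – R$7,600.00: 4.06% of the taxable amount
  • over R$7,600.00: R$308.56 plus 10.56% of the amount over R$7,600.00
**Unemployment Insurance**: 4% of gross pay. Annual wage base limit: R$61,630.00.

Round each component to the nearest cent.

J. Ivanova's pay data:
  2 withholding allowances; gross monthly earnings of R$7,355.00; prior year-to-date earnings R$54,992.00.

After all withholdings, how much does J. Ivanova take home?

Provincial Income Tax: taxable = R$7,355.00 − 2×R$220.00 = R$6,915.00
  4.06% × R$6,915.00 = R$280.75
Unemployment Insurance: cap R$61,630.00 − YTD R$54,992.00 = R$6,638.00 subject; 4% × R$6,638.00 = R$265.52
Total withheld: R$280.75 + R$265.52 = R$546.27
Net pay: R$7,355.00 − R$546.27 = R$6,808.73

R$6,808.73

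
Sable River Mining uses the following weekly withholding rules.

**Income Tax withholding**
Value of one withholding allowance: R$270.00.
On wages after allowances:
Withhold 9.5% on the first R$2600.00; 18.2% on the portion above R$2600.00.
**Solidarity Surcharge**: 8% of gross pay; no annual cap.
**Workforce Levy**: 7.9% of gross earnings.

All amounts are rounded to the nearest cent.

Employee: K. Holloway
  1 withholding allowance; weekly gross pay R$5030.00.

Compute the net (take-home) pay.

Income Tax: taxable = R$5030.00 − 1×R$270.00 = R$4760.00
  R$247.00 + 18.2% × (R$4760.00 − R$2600.00) = R$247.00 + 18.2% × R$2160.00 = R$640.12
Solidarity Surcharge: 8% × R$5030.00 = R$402.40
Workforce Levy: 7.9% × R$5030.00 = R$397.37
Total withheld: R$640.12 + R$402.40 + R$397.37 = R$1439.89
Net pay: R$5030.00 − R$1439.89 = R$3590.11

R$3590.11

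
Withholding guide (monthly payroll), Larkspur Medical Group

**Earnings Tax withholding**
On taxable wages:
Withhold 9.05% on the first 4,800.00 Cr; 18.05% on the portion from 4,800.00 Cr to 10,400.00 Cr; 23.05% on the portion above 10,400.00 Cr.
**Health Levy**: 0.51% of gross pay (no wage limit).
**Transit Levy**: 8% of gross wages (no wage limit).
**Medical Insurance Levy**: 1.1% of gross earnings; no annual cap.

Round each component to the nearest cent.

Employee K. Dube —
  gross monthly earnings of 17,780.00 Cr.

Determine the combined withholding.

4,854.95 Cr

Earnings Tax: taxable = 17,780.00 Cr
  1,445.20 Cr + 23.05% × (17,780.00 Cr − 10,400.00 Cr) = 1,445.20 Cr + 23.05% × 7,380.00 Cr = 3,146.29 Cr
Health Levy: 0.51% × 17,780.00 Cr = 90.68 Cr
Transit Levy: 8% × 17,780.00 Cr = 1,422.40 Cr
Medical Insurance Levy: 1.1% × 17,780.00 Cr = 195.58 Cr
Total: 3,146.29 Cr + 90.68 Cr + 1,422.40 Cr + 195.58 Cr = 4,854.95 Cr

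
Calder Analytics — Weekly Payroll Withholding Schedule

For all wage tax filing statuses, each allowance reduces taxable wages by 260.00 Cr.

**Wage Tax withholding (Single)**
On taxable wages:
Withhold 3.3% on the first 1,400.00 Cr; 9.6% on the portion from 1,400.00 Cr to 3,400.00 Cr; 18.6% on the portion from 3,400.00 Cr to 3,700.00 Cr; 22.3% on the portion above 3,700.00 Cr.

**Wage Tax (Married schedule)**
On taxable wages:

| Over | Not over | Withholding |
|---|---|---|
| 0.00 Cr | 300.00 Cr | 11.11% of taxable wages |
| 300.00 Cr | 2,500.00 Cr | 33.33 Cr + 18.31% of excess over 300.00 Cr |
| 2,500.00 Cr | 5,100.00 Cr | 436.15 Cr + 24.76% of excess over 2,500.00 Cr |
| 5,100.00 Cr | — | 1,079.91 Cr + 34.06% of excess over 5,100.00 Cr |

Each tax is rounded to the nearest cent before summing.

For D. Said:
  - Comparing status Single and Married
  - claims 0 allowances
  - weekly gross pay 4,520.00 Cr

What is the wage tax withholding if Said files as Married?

936.30 Cr

Wage Tax (Married): taxable = 4,520.00 Cr
  436.15 Cr + 24.76% × (4,520.00 Cr − 2,500.00 Cr) = 436.15 Cr + 24.76% × 2,020.00 Cr = 936.30 Cr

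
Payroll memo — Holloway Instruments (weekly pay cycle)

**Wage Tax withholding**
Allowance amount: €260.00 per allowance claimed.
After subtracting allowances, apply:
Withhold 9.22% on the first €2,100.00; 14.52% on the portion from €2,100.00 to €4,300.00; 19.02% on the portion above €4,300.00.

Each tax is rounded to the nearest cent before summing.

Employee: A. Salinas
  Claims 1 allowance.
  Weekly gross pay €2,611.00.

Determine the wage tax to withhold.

Wage Tax: taxable = €2,611.00 − 1×€260.00 = €2,351.00
  €193.62 + 14.52% × (€2,351.00 − €2,100.00) = €193.62 + 14.52% × €251.00 = €230.07

€230.07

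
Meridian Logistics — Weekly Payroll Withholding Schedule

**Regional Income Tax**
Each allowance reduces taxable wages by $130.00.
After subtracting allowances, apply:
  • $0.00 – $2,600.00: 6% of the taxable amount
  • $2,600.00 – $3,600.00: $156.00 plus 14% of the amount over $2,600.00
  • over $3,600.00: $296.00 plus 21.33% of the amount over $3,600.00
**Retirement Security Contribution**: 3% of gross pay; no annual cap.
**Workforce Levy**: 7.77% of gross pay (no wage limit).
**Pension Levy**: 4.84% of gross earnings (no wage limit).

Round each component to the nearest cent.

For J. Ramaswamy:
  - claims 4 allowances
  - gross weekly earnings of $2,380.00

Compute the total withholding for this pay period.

$483.12

Regional Income Tax: taxable = $2,380.00 − 4×$130.00 = $1,860.00
  6% × $1,860.00 = $111.60
Retirement Security Contribution: 3% × $2,380.00 = $71.40
Workforce Levy: 7.77% × $2,380.00 = $184.93
Pension Levy: 4.84% × $2,380.00 = $115.19
Total: $111.60 + $71.40 + $184.93 + $115.19 = $483.12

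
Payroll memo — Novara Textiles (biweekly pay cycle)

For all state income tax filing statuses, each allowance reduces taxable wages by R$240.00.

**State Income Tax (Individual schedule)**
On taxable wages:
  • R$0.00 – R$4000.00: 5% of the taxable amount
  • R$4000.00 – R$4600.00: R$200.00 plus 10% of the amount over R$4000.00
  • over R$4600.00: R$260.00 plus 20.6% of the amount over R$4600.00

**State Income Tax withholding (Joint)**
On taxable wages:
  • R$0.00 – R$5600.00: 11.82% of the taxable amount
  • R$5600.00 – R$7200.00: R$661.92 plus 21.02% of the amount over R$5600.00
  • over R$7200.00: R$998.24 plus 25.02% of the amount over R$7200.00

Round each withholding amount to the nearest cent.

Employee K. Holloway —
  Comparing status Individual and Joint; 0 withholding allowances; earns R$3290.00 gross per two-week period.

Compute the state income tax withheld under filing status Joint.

R$388.88

State Income Tax (Joint): taxable = R$3290.00
  11.82% × R$3290.00 = R$388.88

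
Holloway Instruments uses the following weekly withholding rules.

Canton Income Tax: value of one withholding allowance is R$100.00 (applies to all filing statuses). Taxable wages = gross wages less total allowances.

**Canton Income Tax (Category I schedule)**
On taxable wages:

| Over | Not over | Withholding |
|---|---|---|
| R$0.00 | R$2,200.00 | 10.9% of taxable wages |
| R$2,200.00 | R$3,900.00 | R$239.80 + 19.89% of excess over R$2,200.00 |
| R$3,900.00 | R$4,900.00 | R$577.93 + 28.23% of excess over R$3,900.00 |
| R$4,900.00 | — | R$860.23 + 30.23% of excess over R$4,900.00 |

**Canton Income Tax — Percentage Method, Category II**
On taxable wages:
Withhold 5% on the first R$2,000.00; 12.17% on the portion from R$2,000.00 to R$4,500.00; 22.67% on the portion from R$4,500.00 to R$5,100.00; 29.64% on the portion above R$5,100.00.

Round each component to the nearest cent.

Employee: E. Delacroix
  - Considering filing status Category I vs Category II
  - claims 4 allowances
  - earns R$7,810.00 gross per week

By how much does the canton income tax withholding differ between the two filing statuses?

R$394.05

Canton Income Tax (Category I): taxable = R$7,810.00 − 4×R$100.00 = R$7,410.00
  R$860.23 + 30.23% × (R$7,410.00 − R$4,900.00) = R$860.23 + 30.23% × R$2,510.00 = R$1,619.00
Canton Income Tax (Category II): taxable = R$7,810.00 − 4×R$100.00 = R$7,410.00
  R$540.27 + 29.64% × (R$7,410.00 − R$5,100.00) = R$540.27 + 29.64% × R$2,310.00 = R$1,224.95
Difference: |R$1,619.00 − R$1,224.95| = R$394.05 (higher under Category I)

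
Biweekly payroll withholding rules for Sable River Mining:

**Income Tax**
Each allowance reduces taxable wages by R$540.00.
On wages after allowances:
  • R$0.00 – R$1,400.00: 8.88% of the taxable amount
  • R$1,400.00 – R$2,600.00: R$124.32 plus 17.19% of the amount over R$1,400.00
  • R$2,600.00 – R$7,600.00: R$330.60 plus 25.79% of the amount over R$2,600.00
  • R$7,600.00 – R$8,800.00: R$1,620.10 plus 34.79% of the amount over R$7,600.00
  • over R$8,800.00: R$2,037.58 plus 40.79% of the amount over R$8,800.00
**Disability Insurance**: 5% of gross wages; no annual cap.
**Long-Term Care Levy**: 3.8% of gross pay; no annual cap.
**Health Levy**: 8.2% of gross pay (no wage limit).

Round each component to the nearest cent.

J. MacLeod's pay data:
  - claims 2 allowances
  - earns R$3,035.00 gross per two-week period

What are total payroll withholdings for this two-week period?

R$735.67

Income Tax: taxable = R$3,035.00 − 2×R$540.00 = R$1,955.00
  R$124.32 + 17.19% × (R$1,955.00 − R$1,400.00) = R$124.32 + 17.19% × R$555.00 = R$219.72
Disability Insurance: 5% × R$3,035.00 = R$151.75
Long-Term Care Levy: 3.8% × R$3,035.00 = R$115.33
Health Levy: 8.2% × R$3,035.00 = R$248.87
Total: R$219.72 + R$151.75 + R$115.33 + R$248.87 = R$735.67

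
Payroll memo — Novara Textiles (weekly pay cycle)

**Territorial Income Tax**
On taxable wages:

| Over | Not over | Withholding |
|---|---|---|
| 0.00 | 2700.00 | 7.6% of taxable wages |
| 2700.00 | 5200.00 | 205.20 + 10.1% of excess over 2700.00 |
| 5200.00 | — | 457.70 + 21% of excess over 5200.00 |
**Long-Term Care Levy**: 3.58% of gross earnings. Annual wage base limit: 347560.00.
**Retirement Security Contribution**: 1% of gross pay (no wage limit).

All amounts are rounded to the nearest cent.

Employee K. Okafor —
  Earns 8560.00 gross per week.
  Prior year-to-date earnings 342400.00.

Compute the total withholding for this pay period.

1433.63

Territorial Income Tax: taxable = 8560.00
  457.70 + 21% × (8560.00 − 5200.00) = 457.70 + 21% × 3360.00 = 1163.30
Long-Term Care Levy: cap 347560.00 − YTD 342400.00 = 5160.00 subject; 3.58% × 5160.00 = 184.73
Retirement Security Contribution: 1% × 8560.00 = 85.60
Total: 1163.30 + 184.73 + 85.60 = 1433.63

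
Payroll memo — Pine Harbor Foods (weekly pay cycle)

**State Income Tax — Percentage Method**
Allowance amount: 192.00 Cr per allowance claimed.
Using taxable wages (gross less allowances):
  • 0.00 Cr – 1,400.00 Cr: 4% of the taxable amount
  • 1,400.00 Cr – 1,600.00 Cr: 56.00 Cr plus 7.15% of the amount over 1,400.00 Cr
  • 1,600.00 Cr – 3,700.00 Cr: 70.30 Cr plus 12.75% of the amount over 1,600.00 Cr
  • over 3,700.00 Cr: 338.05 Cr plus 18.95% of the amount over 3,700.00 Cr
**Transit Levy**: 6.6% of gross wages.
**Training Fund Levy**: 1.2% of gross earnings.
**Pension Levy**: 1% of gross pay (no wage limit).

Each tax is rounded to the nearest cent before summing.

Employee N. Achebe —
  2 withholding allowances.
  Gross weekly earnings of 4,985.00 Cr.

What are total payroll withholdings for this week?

State Income Tax: taxable = 4,985.00 Cr − 2×192.00 Cr = 4,601.00 Cr
  338.05 Cr + 18.95% × (4,601.00 Cr − 3,700.00 Cr) = 338.05 Cr + 18.95% × 901.00 Cr = 508.79 Cr
Transit Levy: 6.6% × 4,985.00 Cr = 329.01 Cr
Training Fund Levy: 1.2% × 4,985.00 Cr = 59.82 Cr
Pension Levy: 1% × 4,985.00 Cr = 49.85 Cr
Total: 508.79 Cr + 329.01 Cr + 59.82 Cr + 49.85 Cr = 947.47 Cr

947.47 Cr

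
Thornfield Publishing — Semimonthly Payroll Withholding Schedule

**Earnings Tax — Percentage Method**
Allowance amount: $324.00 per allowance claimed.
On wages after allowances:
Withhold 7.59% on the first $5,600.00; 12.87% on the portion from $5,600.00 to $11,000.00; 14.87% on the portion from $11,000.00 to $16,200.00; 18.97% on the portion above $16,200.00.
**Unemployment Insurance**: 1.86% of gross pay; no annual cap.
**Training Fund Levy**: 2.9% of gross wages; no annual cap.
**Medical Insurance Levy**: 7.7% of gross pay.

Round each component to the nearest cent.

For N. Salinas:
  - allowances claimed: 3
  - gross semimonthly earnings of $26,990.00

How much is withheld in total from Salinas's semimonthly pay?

$7,118.68

Earnings Tax: taxable = $26,990.00 − 3×$324.00 = $26,018.00
  $1,893.26 + 18.97% × ($26,018.00 − $16,200.00) = $1,893.26 + 18.97% × $9,818.00 = $3,755.73
Unemployment Insurance: 1.86% × $26,990.00 = $502.01
Training Fund Levy: 2.9% × $26,990.00 = $782.71
Medical Insurance Levy: 7.7% × $26,990.00 = $2,078.23
Total: $3,755.73 + $502.01 + $782.71 + $2,078.23 = $7,118.68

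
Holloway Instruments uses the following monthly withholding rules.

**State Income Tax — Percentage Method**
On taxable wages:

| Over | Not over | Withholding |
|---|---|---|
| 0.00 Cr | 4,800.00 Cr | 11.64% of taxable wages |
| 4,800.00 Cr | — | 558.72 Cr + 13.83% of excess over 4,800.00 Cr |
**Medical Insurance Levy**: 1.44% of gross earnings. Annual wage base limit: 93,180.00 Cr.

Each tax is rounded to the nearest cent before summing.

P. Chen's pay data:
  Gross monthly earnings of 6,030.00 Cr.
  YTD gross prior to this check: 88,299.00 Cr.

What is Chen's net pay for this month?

5,230.88 Cr

State Income Tax: taxable = 6,030.00 Cr
  558.72 Cr + 13.83% × (6,030.00 Cr − 4,800.00 Cr) = 558.72 Cr + 13.83% × 1,230.00 Cr = 728.83 Cr
Medical Insurance Levy: cap 93,180.00 Cr − YTD 88,299.00 Cr = 4,881.00 Cr subject; 1.44% × 4,881.00 Cr = 70.29 Cr
Total withheld: 728.83 Cr + 70.29 Cr = 799.12 Cr
Net pay: 6,030.00 Cr − 799.12 Cr = 5,230.88 Cr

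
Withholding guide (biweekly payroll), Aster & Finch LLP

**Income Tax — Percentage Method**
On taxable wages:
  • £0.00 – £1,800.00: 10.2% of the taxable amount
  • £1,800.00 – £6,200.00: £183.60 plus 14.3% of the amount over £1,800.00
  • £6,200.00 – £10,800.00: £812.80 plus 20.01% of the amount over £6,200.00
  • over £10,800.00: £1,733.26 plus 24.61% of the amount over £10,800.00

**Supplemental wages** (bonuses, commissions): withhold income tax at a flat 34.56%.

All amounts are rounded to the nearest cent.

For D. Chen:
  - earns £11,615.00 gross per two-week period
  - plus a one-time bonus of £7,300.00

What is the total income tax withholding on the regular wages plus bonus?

Income Tax: taxable = £11,615.00
  £1,733.26 + 24.61% × (£11,615.00 − £10,800.00) = £1,733.26 + 24.61% × £815.00 = £1,933.83
Supplemental (34.56% flat on bonus): 34.56% × £7,300.00 = £2,522.88
Total income tax: £1,933.83 + £2,522.88 = £4,456.71

£4,456.71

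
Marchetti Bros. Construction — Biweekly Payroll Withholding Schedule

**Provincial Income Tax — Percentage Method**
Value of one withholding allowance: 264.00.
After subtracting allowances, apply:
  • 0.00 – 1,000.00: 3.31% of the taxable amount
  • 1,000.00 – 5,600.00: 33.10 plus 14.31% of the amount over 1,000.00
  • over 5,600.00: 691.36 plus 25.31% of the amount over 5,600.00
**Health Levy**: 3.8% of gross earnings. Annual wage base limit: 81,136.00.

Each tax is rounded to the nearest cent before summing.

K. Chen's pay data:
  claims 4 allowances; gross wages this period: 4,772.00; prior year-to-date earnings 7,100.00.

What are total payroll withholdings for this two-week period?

603.10

Provincial Income Tax: taxable = 4,772.00 − 4×264.00 = 3,716.00
  33.10 + 14.31% × (3,716.00 − 1,000.00) = 33.10 + 14.31% × 2,716.00 = 421.76
Health Levy: 3.8% × 4,772.00 = 181.34
Total: 421.76 + 181.34 = 603.10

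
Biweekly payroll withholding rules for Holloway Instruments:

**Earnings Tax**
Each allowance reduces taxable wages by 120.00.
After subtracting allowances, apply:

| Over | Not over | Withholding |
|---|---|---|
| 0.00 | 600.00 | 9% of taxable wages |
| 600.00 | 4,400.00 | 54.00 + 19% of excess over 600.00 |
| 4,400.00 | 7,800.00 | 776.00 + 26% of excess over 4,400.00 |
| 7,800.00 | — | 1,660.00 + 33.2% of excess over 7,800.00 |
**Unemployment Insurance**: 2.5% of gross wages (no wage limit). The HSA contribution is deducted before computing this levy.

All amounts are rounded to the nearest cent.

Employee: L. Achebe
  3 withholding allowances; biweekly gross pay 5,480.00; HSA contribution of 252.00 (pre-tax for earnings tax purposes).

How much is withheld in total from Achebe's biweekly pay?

Earnings Tax: taxable = 5,480.00 − 252.00 − 3×120.00 = 4,868.00
  776.00 + 26% × (4,868.00 − 4,400.00) = 776.00 + 26% × 468.00 = 897.68
Unemployment Insurance: 2.5% × 5,228.00 = 130.70
Total: 897.68 + 130.70 = 1,028.38

1,028.38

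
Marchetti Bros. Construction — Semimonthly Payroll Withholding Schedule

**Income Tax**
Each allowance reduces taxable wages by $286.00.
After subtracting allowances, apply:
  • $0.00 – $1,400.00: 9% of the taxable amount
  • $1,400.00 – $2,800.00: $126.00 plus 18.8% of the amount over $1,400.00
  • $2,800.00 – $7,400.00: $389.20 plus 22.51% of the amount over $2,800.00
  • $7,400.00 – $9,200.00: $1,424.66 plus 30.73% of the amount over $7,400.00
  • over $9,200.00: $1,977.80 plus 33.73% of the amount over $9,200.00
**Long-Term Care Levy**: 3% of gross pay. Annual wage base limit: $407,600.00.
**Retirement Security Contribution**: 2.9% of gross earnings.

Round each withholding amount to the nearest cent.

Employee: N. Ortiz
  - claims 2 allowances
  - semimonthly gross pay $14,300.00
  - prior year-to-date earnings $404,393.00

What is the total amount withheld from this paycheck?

$4,016.00

Income Tax: taxable = $14,300.00 − 2×$286.00 = $13,728.00
  $1,977.80 + 33.73% × ($13,728.00 − $9,200.00) = $1,977.80 + 33.73% × $4,528.00 = $3,505.09
Long-Term Care Levy: cap $407,600.00 − YTD $404,393.00 = $3,207.00 subject; 3% × $3,207.00 = $96.21
Retirement Security Contribution: 2.9% × $14,300.00 = $414.70
Total: $3,505.09 + $96.21 + $414.70 = $4,016.00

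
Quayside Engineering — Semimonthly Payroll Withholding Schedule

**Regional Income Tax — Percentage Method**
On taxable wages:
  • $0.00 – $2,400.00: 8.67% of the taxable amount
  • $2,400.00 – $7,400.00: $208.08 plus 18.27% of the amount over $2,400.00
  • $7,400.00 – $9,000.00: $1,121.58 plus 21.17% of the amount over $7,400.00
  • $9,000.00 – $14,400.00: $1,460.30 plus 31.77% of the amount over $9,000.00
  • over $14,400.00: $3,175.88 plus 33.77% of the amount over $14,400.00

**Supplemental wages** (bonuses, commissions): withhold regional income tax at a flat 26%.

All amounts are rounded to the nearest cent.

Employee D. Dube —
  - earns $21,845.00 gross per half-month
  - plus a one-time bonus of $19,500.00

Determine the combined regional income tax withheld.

$10,760.06

Regional Income Tax: taxable = $21,845.00
  $3,175.88 + 33.77% × ($21,845.00 − $14,400.00) = $3,175.88 + 33.77% × $7,445.00 = $5,690.06
Supplemental (26% flat on bonus): 26% × $19,500.00 = $5,070.00
Total regional income tax: $5,690.06 + $5,070.00 = $10,760.06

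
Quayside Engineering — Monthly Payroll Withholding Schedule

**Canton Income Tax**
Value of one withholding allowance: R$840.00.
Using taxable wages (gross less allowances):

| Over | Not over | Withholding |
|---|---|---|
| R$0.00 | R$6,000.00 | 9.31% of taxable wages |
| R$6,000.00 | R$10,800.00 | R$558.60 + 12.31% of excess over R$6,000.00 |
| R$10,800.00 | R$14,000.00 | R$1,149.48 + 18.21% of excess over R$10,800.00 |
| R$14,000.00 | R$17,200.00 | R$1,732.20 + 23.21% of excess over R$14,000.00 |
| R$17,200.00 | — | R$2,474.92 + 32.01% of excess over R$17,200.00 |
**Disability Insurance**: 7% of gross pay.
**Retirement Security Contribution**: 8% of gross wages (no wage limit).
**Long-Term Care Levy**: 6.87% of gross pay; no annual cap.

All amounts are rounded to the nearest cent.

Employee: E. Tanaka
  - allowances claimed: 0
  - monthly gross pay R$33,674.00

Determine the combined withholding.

R$15,112.75

Canton Income Tax: taxable = R$33,674.00
  R$2,474.92 + 32.01% × (R$33,674.00 − R$17,200.00) = R$2,474.92 + 32.01% × R$16,474.00 = R$7,748.25
Disability Insurance: 7% × R$33,674.00 = R$2,357.18
Retirement Security Contribution: 8% × R$33,674.00 = R$2,693.92
Long-Term Care Levy: 6.87% × R$33,674.00 = R$2,313.40
Total: R$7,748.25 + R$2,357.18 + R$2,693.92 + R$2,313.40 = R$15,112.75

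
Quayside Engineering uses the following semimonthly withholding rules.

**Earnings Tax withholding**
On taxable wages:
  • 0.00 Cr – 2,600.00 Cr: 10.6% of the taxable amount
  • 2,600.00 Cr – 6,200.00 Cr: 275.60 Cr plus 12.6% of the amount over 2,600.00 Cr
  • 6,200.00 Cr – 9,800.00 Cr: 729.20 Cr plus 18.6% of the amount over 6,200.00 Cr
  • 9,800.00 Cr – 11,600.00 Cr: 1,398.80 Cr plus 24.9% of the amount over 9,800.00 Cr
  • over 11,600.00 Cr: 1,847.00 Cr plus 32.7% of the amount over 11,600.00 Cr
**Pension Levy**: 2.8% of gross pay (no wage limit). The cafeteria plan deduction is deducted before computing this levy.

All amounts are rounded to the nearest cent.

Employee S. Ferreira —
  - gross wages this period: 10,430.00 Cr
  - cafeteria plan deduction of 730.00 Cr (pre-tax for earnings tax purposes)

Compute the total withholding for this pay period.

Earnings Tax: taxable = 10,430.00 Cr − 730.00 Cr = 9,700.00 Cr
  729.20 Cr + 18.6% × (9,700.00 Cr − 6,200.00 Cr) = 729.20 Cr + 18.6% × 3,500.00 Cr = 1,380.20 Cr
Pension Levy: 2.8% × 9,700.00 Cr = 271.60 Cr
Total: 1,380.20 Cr + 271.60 Cr = 1,651.80 Cr

1,651.80 Cr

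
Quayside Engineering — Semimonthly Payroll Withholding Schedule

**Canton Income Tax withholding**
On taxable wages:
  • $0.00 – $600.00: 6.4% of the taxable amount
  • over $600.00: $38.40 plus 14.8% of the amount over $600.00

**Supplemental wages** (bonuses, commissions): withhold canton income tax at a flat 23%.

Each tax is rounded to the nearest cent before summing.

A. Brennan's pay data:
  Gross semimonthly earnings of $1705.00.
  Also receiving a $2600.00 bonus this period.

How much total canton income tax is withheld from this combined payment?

$799.94

Canton Income Tax: taxable = $1705.00
  $38.40 + 14.8% × ($1705.00 − $600.00) = $38.40 + 14.8% × $1105.00 = $201.94
Supplemental (23% flat on bonus): 23% × $2600.00 = $598.00
Total canton income tax: $201.94 + $598.00 = $799.94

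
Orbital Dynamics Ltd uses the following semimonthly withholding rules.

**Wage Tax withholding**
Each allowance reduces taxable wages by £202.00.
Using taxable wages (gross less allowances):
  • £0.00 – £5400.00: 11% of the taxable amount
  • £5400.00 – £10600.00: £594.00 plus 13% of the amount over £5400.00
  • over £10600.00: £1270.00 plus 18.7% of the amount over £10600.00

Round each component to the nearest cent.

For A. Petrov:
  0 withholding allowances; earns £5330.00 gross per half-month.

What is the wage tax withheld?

Wage Tax: taxable = £5330.00
  11% × £5330.00 = £586.30

£586.30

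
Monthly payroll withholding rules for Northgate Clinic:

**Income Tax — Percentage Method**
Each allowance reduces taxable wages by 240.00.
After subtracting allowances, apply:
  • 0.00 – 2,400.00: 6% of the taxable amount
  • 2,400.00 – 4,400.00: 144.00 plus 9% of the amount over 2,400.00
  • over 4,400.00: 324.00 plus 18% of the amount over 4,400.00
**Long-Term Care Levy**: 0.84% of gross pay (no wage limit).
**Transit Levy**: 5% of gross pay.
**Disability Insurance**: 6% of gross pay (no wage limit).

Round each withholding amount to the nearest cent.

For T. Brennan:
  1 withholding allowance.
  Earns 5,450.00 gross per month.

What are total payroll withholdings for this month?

Income Tax: taxable = 5,450.00 − 1×240.00 = 5,210.00
  324.00 + 18% × (5,210.00 − 4,400.00) = 324.00 + 18% × 810.00 = 469.80
Long-Term Care Levy: 0.84% × 5,450.00 = 45.78
Transit Levy: 5% × 5,450.00 = 272.50
Disability Insurance: 6% × 5,450.00 = 327.00
Total: 469.80 + 45.78 + 272.50 + 327.00 = 1,115.08

1,115.08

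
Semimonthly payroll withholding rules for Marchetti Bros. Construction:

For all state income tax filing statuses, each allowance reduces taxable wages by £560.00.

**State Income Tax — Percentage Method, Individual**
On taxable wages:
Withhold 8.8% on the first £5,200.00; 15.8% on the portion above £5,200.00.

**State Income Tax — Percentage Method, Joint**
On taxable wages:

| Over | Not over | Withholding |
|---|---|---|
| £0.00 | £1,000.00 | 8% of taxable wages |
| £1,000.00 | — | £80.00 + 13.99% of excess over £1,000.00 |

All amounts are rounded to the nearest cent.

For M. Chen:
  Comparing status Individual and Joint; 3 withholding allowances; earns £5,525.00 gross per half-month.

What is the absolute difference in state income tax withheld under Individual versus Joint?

State Income Tax (Individual): taxable = £5,525.00 − 3×£560.00 = £3,845.00
  8.8% × £3,845.00 = £338.36
State Income Tax (Joint): taxable = £5,525.00 − 3×£560.00 = £3,845.00
  £80.00 + 13.99% × (£3,845.00 − £1,000.00) = £80.00 + 13.99% × £2,845.00 = £478.02
Difference: |£338.36 − £478.02| = £139.66 (higher under Joint)

£139.66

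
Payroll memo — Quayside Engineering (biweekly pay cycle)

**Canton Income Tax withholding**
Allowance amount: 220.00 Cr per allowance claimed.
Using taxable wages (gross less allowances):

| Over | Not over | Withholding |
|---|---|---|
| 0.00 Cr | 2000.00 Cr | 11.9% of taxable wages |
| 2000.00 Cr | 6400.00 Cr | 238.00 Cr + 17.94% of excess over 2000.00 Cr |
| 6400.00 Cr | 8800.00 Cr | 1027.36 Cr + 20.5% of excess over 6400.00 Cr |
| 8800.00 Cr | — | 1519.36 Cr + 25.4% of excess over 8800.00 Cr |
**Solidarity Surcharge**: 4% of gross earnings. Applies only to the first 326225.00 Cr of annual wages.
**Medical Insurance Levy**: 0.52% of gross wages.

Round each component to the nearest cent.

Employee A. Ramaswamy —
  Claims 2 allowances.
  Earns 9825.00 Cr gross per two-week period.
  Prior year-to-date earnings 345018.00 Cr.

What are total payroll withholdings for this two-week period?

1719.04 Cr

Canton Income Tax: taxable = 9825.00 Cr − 2×220.00 Cr = 9385.00 Cr
  1519.36 Cr + 25.4% × (9385.00 Cr − 8800.00 Cr) = 1519.36 Cr + 25.4% × 585.00 Cr = 1667.95 Cr
Solidarity Surcharge: YTD 345018.00 Cr ≥ cap 326225.00 Cr → 0.00 Cr
Medical Insurance Levy: 0.52% × 9825.00 Cr = 51.09 Cr
Total: 1667.95 Cr + 0.00 Cr + 51.09 Cr = 1719.04 Cr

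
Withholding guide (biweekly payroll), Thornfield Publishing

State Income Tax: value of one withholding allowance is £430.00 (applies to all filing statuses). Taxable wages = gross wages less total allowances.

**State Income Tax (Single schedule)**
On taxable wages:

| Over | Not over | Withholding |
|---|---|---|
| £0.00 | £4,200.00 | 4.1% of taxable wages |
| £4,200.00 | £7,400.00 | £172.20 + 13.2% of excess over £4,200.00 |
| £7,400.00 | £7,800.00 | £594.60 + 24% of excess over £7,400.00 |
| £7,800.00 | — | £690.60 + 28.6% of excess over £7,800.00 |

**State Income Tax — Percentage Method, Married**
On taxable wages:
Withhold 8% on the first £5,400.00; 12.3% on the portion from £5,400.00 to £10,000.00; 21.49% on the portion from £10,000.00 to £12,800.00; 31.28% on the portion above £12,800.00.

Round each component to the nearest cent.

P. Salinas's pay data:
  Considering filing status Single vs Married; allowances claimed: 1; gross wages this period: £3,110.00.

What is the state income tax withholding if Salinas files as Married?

State Income Tax (Married): taxable = £3,110.00 − 1×£430.00 = £2,680.00
  8% × £2,680.00 = £214.40

£214.40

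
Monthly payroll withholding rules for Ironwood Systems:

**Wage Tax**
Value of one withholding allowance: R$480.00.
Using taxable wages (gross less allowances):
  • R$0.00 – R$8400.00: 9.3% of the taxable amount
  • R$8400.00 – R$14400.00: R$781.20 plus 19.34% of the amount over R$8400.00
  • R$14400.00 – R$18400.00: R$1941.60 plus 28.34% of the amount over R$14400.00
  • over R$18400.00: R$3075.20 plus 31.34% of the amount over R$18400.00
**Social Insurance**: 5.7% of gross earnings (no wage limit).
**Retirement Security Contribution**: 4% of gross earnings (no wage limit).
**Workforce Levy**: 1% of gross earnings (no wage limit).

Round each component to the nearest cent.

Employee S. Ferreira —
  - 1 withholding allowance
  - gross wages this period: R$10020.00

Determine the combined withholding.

Wage Tax: taxable = R$10020.00 − 1×R$480.00 = R$9540.00
  R$781.20 + 19.34% × (R$9540.00 − R$8400.00) = R$781.20 + 19.34% × R$1140.00 = R$1001.68
Social Insurance: 5.7% × R$10020.00 = R$571.14
Retirement Security Contribution: 4% × R$10020.00 = R$400.80
Workforce Levy: 1% × R$10020.00 = R$100.20
Total: R$1001.68 + R$571.14 + R$400.80 + R$100.20 = R$2073.82

R$2073.82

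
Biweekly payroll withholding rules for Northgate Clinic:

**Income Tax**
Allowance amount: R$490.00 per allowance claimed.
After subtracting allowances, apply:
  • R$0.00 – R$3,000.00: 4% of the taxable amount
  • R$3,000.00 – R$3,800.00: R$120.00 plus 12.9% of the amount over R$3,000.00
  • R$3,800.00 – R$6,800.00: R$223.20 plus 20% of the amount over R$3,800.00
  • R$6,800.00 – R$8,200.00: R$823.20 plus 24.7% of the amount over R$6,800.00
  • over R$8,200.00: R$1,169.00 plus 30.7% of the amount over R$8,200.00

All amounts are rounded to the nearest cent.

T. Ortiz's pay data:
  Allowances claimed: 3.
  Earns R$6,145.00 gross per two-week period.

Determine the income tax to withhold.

Income Tax: taxable = R$6,145.00 − 3×R$490.00 = R$4,675.00
  R$223.20 + 20% × (R$4,675.00 − R$3,800.00) = R$223.20 + 20% × R$875.00 = R$398.20

R$398.20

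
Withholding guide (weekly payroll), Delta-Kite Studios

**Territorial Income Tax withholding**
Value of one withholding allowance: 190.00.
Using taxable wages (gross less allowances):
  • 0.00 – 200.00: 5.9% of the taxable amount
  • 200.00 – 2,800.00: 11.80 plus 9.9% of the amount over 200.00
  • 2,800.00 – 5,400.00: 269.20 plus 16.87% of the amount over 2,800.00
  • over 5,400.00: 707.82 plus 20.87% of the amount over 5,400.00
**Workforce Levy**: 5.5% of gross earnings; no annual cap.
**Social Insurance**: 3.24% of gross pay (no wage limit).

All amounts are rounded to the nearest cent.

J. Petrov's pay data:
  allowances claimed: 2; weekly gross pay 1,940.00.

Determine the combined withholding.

Territorial Income Tax: taxable = 1,940.00 − 2×190.00 = 1,560.00
  11.80 + 9.9% × (1,560.00 − 200.00) = 11.80 + 9.9% × 1,360.00 = 146.44
Workforce Levy: 5.5% × 1,940.00 = 106.70
Social Insurance: 3.24% × 1,940.00 = 62.86
Total: 146.44 + 106.70 + 62.86 = 316.00

316.00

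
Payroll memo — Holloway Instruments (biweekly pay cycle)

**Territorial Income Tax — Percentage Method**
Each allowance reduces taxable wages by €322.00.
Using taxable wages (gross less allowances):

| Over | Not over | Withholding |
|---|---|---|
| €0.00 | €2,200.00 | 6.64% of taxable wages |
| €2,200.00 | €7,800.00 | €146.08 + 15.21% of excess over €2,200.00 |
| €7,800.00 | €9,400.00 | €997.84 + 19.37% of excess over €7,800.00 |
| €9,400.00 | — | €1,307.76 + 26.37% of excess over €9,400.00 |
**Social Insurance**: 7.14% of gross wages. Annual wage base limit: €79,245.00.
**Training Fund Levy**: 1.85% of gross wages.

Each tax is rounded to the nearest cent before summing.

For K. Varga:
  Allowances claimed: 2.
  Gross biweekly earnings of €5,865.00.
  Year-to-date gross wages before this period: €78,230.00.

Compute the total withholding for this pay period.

€786.54

Territorial Income Tax: taxable = €5,865.00 − 2×€322.00 = €5,221.00
  €146.08 + 15.21% × (€5,221.00 − €2,200.00) = €146.08 + 15.21% × €3,021.00 = €605.57
Social Insurance: cap €79,245.00 − YTD €78,230.00 = €1,015.00 subject; 7.14% × €1,015.00 = €72.47
Training Fund Levy: 1.85% × €5,865.00 = €108.50
Total: €605.57 + €72.47 + €108.50 = €786.54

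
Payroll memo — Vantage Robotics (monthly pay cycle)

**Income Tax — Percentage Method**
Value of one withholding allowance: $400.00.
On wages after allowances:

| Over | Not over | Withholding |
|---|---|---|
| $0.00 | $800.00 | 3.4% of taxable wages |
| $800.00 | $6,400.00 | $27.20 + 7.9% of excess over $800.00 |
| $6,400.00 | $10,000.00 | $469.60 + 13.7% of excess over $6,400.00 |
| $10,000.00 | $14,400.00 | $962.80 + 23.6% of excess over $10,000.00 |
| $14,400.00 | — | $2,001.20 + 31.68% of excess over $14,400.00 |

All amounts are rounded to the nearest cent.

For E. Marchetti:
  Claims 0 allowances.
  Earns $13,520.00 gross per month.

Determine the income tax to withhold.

Income Tax: taxable = $13,520.00
  $962.80 + 23.6% × ($13,520.00 − $10,000.00) = $962.80 + 23.6% × $3,520.00 = $1,793.52

$1,793.52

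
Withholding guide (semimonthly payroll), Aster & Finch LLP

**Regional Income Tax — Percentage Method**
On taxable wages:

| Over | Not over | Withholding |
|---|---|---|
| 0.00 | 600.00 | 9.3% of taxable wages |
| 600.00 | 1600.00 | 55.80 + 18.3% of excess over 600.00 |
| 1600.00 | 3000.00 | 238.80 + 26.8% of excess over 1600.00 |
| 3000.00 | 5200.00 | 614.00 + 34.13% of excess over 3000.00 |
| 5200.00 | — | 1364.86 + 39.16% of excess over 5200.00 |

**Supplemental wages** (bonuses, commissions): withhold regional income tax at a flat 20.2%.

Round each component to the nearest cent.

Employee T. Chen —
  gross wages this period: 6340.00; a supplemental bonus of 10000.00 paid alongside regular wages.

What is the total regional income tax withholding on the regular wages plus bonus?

Regional Income Tax: taxable = 6340.00
  1364.86 + 39.16% × (6340.00 − 5200.00) = 1364.86 + 39.16% × 1140.00 = 1811.28
Supplemental (20.2% flat on bonus): 20.2% × 10000.00 = 2020.00
Total regional income tax: 1811.28 + 2020.00 = 3831.28

3831.28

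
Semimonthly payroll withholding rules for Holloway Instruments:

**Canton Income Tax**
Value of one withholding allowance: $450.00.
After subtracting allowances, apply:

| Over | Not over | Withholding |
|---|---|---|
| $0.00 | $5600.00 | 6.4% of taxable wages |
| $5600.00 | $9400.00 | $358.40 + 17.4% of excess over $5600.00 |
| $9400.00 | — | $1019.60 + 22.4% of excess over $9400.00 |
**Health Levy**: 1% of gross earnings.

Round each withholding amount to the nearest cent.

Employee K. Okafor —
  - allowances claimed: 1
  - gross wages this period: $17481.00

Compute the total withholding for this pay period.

$2903.75

Canton Income Tax: taxable = $17481.00 − 1×$450.00 = $17031.00
  $1019.60 + 22.4% × ($17031.00 − $9400.00) = $1019.60 + 22.4% × $7631.00 = $2728.94
Health Levy: 1% × $17481.00 = $174.81
Total: $2728.94 + $174.81 = $2903.75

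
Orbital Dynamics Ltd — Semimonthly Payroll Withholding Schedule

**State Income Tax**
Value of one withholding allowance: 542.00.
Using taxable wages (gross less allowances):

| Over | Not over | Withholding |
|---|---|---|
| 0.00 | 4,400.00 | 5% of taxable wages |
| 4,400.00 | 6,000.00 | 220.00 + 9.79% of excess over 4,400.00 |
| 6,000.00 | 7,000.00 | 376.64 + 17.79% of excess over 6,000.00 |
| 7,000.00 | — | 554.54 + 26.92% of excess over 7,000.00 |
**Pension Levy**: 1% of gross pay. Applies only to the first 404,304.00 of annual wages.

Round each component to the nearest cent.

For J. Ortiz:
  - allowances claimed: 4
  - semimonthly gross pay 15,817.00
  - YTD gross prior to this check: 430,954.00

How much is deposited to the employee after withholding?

State Income Tax: taxable = 15,817.00 − 4×542.00 = 13,649.00
  554.54 + 26.92% × (13,649.00 − 7,000.00) = 554.54 + 26.92% × 6,649.00 = 2,344.45
Pension Levy: YTD 430,954.00 ≥ cap 404,304.00 → 0.00
Total withheld: 2,344.45 + 0.00 = 2,344.45
Net pay: 15,817.00 − 2,344.45 = 13,472.55

13,472.55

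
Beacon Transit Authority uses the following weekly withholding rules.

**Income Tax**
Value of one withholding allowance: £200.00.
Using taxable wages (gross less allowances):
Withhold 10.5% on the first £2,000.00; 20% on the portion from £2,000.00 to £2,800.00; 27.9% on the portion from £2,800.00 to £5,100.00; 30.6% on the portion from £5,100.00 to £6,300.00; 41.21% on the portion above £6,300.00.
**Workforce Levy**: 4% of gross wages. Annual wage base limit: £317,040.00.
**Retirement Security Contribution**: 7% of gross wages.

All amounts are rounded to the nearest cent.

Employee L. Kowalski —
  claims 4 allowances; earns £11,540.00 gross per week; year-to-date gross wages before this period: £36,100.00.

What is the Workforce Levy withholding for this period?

£461.60

Workforce Levy: 4% × £11,540.00 = £461.60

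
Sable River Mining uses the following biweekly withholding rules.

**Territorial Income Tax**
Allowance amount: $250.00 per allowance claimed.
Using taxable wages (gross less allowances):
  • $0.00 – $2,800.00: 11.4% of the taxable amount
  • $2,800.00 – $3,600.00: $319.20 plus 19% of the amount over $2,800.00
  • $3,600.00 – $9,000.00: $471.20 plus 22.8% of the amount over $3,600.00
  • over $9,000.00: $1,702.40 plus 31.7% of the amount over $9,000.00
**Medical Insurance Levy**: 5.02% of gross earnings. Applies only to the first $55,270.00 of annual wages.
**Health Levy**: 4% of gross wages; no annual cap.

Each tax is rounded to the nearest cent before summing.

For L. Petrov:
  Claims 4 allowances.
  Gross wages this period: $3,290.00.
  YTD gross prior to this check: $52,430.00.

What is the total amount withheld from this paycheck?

Territorial Income Tax: taxable = $3,290.00 − 4×$250.00 = $2,290.00
  11.4% × $2,290.00 = $261.06
Medical Insurance Levy: cap $55,270.00 − YTD $52,430.00 = $2,840.00 subject; 5.02% × $2,840.00 = $142.57
Health Levy: 4% × $3,290.00 = $131.60
Total: $261.06 + $142.57 + $131.60 = $535.23

$535.23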